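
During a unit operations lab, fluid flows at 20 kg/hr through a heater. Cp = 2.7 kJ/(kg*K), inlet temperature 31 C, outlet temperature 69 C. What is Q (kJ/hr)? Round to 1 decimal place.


Q = m_dot * Cp * (T2 - T1)
Q = 20 * 2.7 * (69 - 31)
Q = 20 * 2.7 * 38
Q = 2052.0 kJ/hr


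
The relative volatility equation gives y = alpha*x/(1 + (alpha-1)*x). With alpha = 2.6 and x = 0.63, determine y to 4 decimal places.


y = alpha*x / (1 + (alpha-1)*x)
y = 2.6*0.63 / (1 + (2.6-1)*0.63)
y = 1.638 / (1 + 1.008)
y = 1.638 / 2.008
y = 0.8157


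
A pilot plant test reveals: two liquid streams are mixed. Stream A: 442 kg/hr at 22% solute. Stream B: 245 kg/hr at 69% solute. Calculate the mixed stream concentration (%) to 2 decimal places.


Mass balance on solute: F1*x1 + F2*x2 = F3*x3
F3 = F1 + F2 = 442 + 245 = 687 kg/hr
x3 = (F1*x1 + F2*x2)/F3
x3 = (442*0.22 + 245*0.69) / 687
x3 = 38.76%


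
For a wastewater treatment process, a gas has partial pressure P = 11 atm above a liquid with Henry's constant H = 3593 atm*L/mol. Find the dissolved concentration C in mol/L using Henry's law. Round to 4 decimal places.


C = P / H
C = 11 / 3593
C = 0.0031 mol/L


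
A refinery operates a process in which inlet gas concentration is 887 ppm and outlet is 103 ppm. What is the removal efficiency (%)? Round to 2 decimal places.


Efficiency = (G_in - G_out) / G_in * 100%
Efficiency = (887 - 103) / 887 * 100
Efficiency = 784 / 887 * 100
Efficiency = 88.39%


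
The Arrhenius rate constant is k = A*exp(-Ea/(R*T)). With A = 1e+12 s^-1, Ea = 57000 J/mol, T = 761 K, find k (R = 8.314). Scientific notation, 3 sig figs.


k = A * exp(-Ea/(R*T))
k = 1e+12 * exp(-57000 / (8.314 * 761))
k = 1e+12 * exp(-9.009075)
k = 1.22e+08


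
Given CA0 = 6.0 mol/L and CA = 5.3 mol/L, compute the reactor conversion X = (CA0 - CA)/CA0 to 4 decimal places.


X = (CA0 - CA) / CA0
X = (6.0 - 5.3) / 6.0
X = 0.7 / 6.0
X = 0.1167


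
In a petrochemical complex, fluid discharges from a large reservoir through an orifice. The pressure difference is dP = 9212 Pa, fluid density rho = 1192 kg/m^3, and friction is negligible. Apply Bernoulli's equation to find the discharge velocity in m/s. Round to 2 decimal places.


v = sqrt(2*dP/rho)
v = sqrt(2*9212/1192)
v = sqrt(15.456376)
v = 3.93 m/s


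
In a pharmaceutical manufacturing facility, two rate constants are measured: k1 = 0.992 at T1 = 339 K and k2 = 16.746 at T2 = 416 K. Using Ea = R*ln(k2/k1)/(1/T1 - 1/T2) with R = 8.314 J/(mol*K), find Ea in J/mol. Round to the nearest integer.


Ea = R * ln(k2/k1) / (1/T1 - 1/T2)
ln(k2/k1) = ln(16.746/0.992) = 2.8261916
1/T1 - 1/T2 = 1/339 - 1/416 = 0.000546006354
Ea = 8.314 * 2.8261916 / 0.000546006354
Ea = 43034 J/mol


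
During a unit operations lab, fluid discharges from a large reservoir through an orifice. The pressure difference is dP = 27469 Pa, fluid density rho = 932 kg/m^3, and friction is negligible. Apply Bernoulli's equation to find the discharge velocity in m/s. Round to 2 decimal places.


v = sqrt(2*dP/rho)
v = sqrt(2*27469/932)
v = sqrt(58.946352)
v = 7.68 m/s


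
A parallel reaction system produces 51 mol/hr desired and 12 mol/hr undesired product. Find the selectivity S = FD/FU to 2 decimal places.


S = desired product rate / undesired product rate
S = 51 / 12
S = 4.25


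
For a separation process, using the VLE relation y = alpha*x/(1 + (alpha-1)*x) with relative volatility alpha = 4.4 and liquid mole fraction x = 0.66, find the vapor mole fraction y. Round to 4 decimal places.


y = alpha*x / (1 + (alpha-1)*x)
y = 4.4*0.66 / (1 + (4.4-1)*0.66)
y = 2.904 / (1 + 2.244)
y = 2.904 / 3.244
y = 0.8952


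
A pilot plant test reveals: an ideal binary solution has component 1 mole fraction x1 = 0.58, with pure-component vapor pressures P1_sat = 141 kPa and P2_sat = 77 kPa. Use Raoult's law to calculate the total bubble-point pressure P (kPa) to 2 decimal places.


P = x1*P1_sat + x2*P2_sat
x2 = 1 - x1 = 1 - 0.58 = 0.42
P = 0.58*141 + 0.42*77
P = 81.78 + 32.34
P = 114.12 kPa


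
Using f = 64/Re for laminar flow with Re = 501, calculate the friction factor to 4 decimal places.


f = 64 / Re
f = 64 / 501
f = 0.1277


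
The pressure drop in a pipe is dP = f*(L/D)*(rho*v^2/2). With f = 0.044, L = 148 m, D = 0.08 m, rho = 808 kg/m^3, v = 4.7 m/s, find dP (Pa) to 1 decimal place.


dP = f * (L/D) * (rho*v^2/2)
dP = 0.044 * (148/0.08) * (808*4.7^2/2)
L/D = 1850.0
rho*v^2/2 = 808*22.09/2 = 8924.36
dP = 0.044 * 1850.0 * 8924.36
dP = 726442.9 Pa


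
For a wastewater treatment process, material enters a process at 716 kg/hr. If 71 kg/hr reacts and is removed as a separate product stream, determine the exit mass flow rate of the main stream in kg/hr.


Steady-state mass balance on the main outlet: F_out = F_in - F_removed
F_out = 716 - 71
F_out = 645 kg/hr


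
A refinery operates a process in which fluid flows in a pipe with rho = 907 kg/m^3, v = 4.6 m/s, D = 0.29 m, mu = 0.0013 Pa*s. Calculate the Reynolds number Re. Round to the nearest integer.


Re = rho * v * D / mu
Re = 907 * 4.6 * 0.29 / 0.0013
Re = 1209.938 / 0.0013
Re = 930722


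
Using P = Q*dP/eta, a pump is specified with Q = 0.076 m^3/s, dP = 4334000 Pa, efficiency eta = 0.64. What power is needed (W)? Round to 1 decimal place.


P = Q * dP / eta
P = 0.076 * 4334000 / 0.64
P = 329384.0 / 0.64
P = 514662.5 W


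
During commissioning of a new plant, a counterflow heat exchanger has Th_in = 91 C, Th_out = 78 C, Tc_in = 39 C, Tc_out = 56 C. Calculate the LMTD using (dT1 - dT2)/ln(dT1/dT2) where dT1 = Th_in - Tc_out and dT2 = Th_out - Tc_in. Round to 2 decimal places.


dT1 = Th_in - Tc_out = 91 - 56 = 35
dT2 = Th_out - Tc_in = 78 - 39 = 39
LMTD = (dT1 - dT2) / ln(dT1/dT2)
LMTD = (35 - 39) / ln(35/39)
LMTD = 36.96 K


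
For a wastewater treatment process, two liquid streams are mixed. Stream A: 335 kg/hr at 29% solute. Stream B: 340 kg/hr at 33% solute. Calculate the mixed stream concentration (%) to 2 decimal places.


Mass balance on solute: F1*x1 + F2*x2 = F3*x3
F3 = F1 + F2 = 335 + 340 = 675 kg/hr
x3 = (F1*x1 + F2*x2)/F3
x3 = (335*0.29 + 340*0.33) / 675
x3 = 31.01%


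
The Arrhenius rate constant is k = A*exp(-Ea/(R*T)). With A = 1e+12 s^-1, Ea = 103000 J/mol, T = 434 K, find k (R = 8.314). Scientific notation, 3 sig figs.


k = A * exp(-Ea/(R*T))
k = 1e+12 * exp(-103000 / (8.314 * 434))
k = 1e+12 * exp(-28.545488)
k = 4.01e-01


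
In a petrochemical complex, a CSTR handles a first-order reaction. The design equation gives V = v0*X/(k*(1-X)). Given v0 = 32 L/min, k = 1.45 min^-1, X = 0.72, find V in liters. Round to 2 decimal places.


V = v0 * X / (k * (1 - X))
V = 32 * 0.72 / (1.45 * (1 - 0.72))
V = 23.04 / (1.45 * 0.28)
V = 23.04 / 0.406
V = 56.75 L


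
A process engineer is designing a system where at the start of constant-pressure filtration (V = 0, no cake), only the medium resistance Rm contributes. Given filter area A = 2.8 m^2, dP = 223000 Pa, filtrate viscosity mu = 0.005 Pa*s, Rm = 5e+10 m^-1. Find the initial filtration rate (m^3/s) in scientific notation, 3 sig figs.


rate = A * dP / (mu * Rm)
rate = 2.8 * 223000 / (0.005 * 5e+10)
rate = 624400.0 / 2.500e+08
rate = 2.50e-03 m^3/s


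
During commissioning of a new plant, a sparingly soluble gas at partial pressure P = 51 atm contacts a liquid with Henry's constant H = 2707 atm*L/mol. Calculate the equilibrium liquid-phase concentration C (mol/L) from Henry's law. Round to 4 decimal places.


C = P / H
C = 51 / 2707
C = 0.0188 mol/L


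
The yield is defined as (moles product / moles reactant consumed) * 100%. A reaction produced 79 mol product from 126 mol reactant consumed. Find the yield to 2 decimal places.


Yield = (moles product / moles consumed) * 100%
Yield = (79 / 126) * 100
Yield = 0.627 * 100
Yield = 62.70%


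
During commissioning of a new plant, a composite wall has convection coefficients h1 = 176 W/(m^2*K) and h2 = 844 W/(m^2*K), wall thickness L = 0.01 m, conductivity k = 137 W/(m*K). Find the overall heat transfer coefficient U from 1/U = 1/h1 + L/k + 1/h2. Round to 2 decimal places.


1/U = 1/h1 + L/k + 1/h2
1/U = 1/176 + 0.01/137 + 1/844
1/U = 0.0056818182 + 7.29927e-05 + 0.0011848341
1/U = 0.006939645
U = 144.10 W/(m^2*K)


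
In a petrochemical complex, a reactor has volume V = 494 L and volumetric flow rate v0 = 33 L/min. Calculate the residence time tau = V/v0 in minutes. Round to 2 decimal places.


tau = V / v0
tau = 494 / 33
tau = 14.97 min


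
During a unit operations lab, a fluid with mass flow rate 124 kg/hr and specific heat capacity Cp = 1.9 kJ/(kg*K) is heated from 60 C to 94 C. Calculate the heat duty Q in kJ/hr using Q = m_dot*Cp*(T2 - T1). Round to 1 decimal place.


Q = m_dot * Cp * (T2 - T1)
Q = 124 * 1.9 * (94 - 60)
Q = 124 * 1.9 * 34
Q = 8010.4 kJ/hr


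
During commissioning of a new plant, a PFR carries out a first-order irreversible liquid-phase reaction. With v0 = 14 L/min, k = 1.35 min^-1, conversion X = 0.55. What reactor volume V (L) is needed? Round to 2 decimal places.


V = (v0/k) * ln(1/(1-X))
V = (14/1.35) * ln(1/(1-0.55))
V = 10.37037 * ln(2.222222)
V = 10.37037 * 0.798508
V = 8.28 L


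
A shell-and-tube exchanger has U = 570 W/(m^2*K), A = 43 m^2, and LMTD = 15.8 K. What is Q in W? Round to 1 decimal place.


Q = U * A * LMTD
Q = 570 * 43 * 15.8
Q = 387258.0 W


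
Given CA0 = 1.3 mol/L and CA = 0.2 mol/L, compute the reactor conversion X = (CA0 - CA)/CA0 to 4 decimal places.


X = (CA0 - CA) / CA0
X = (1.3 - 0.2) / 1.3
X = 1.1 / 1.3
X = 0.8462


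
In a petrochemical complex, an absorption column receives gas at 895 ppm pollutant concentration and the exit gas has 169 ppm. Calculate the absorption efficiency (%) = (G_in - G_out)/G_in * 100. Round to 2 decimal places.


Efficiency = (G_in - G_out) / G_in * 100%
Efficiency = (895 - 169) / 895 * 100
Efficiency = 726 / 895 * 100
Efficiency = 81.12%


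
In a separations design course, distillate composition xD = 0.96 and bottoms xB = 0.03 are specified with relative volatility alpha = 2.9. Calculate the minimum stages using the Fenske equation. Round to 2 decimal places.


N_min = ln((xD*(1-xB))/(xB*(1-xD))) / ln(alpha)
Numerator inside ln: 0.9312 / 0.0012 = 776.0
ln(776.0) = 6.654153
ln(alpha) = ln(2.9) = 1.064711
N_min = 6.654153 / 1.064711 = 6.25


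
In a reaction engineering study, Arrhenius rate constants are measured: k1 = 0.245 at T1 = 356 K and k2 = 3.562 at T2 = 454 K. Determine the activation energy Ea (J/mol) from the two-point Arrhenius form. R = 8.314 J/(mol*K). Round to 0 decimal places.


Ea = R * ln(k2/k1) / (1/T1 - 1/T2)
ln(k2/k1) = ln(3.562/0.245) = 2.6768193
1/T1 - 1/T2 = 1/356 - 1/454 = 0.000606345592
Ea = 8.314 * 2.6768193 / 0.000606345592
Ea = 36704 J/mol


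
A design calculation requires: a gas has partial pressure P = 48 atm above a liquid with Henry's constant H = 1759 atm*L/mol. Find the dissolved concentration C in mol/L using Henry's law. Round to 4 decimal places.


C = P / H
C = 48 / 1759
C = 0.0273 mol/L


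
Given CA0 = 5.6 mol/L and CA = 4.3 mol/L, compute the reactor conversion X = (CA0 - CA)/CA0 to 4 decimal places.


X = (CA0 - CA) / CA0
X = (5.6 - 4.3) / 5.6
X = 1.3 / 5.6
X = 0.2321


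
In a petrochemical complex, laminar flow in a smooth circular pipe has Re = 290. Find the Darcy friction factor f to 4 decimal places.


f = 64 / Re
f = 64 / 290
f = 0.2207


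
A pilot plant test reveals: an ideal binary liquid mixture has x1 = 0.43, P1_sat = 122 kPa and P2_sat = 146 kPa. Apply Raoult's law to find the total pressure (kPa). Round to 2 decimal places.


P = x1*P1_sat + x2*P2_sat
x2 = 1 - x1 = 1 - 0.43 = 0.57
P = 0.43*122 + 0.57*146
P = 52.46 + 83.22
P = 135.68 kPa


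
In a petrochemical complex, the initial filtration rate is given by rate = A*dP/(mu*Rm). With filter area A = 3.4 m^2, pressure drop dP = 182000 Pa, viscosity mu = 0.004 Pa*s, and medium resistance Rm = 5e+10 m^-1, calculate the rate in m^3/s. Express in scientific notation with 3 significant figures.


rate = A * dP / (mu * Rm)
rate = 3.4 * 182000 / (0.004 * 5e+10)
rate = 618800.0 / 2.000e+08
rate = 3.09e-03 m^3/s


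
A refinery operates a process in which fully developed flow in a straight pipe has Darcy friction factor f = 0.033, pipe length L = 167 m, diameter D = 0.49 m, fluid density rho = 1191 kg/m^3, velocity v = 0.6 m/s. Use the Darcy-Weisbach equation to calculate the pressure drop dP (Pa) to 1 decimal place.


dP = f * (L/D) * (rho*v^2/2)
dP = 0.033 * (167/0.49) * (1191*0.6^2/2)
L/D = 340.81632653
rho*v^2/2 = 1191*0.36/2 = 214.38
dP = 0.033 * 340.81632653 * 214.38
dP = 2411.1 Pa


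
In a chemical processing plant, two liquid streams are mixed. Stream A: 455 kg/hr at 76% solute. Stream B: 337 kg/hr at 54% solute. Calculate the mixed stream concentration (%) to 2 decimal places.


Mass balance on solute: F1*x1 + F2*x2 = F3*x3
F3 = F1 + F2 = 455 + 337 = 792 kg/hr
x3 = (F1*x1 + F2*x2)/F3
x3 = (455*0.76 + 337*0.54) / 792
x3 = 66.64%


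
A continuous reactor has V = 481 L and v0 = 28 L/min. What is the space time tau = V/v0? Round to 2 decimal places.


tau = V / v0
tau = 481 / 28
tau = 17.18 min


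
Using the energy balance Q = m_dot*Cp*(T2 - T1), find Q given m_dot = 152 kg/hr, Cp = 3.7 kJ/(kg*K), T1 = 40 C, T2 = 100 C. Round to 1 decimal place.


Q = m_dot * Cp * (T2 - T1)
Q = 152 * 3.7 * (100 - 40)
Q = 152 * 3.7 * 60
Q = 33744.0 kJ/hr


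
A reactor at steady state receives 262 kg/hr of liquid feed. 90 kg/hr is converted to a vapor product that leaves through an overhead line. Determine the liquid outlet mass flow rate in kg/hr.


Steady-state mass balance on the main outlet: F_out = F_in - F_removed
F_out = 262 - 90
F_out = 172 kg/hr


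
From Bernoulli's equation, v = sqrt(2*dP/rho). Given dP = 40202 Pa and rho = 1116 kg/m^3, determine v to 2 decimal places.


v = sqrt(2*dP/rho)
v = sqrt(2*40202/1116)
v = sqrt(72.046595)
v = 8.49 m/s


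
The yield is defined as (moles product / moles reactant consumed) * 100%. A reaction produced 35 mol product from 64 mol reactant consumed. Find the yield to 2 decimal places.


Yield = (moles product / moles consumed) * 100%
Yield = (35 / 64) * 100
Yield = 0.5469 * 100
Yield = 54.69%


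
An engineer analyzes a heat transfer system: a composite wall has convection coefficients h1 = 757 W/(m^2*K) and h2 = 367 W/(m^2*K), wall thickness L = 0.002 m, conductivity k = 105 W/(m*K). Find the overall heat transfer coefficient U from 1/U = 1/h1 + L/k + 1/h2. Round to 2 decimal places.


1/U = 1/h1 + L/k + 1/h2
1/U = 1/757 + 0.002/105 + 1/367
1/U = 0.001321004 + 1.90476e-05 + 0.0027247956
1/U = 0.0040648472
U = 246.01 W/(m^2*K)


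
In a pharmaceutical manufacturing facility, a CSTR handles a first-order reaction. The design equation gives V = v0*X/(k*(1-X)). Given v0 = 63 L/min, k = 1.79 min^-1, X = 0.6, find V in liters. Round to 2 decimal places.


V = v0 * X / (k * (1 - X))
V = 63 * 0.6 / (1.79 * (1 - 0.6))
V = 37.8 / (1.79 * 0.4)
V = 37.8 / 0.716
V = 52.79 L


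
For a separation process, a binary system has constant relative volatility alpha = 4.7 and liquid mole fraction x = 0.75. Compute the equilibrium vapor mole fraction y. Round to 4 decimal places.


y = alpha*x / (1 + (alpha-1)*x)
y = 4.7*0.75 / (1 + (4.7-1)*0.75)
y = 3.525 / (1 + 2.775)
y = 3.525 / 3.775
y = 0.9338


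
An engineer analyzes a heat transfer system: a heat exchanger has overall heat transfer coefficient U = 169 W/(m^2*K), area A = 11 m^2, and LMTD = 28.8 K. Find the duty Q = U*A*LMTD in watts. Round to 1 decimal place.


Q = U * A * LMTD
Q = 169 * 11 * 28.8
Q = 53539.2 W


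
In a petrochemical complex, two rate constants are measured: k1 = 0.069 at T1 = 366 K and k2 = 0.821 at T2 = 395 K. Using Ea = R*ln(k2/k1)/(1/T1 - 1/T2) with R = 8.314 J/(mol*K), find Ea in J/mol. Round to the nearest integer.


Ea = R * ln(k2/k1) / (1/T1 - 1/T2)
ln(k2/k1) = ln(0.821/0.069) = 2.4764166
1/T1 - 1/T2 = 1/366 - 1/395 = 0.000200594868
Ea = 8.314 * 2.4764166 / 0.000200594868
Ea = 102639 J/mol


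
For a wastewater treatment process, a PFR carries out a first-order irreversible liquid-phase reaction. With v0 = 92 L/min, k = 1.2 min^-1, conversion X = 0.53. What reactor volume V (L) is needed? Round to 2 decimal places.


V = (v0/k) * ln(1/(1-X))
V = (92/1.2) * ln(1/(1-0.53))
V = 76.666667 * ln(2.12766)
V = 76.666667 * 0.755023
V = 57.89 L


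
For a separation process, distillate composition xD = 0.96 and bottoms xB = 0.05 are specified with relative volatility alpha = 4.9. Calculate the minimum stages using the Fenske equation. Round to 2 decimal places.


N_min = ln((xD*(1-xB))/(xB*(1-xD))) / ln(alpha)
Numerator inside ln: 0.912 / 0.002 = 456.0
ln(456.0) = 6.122493
ln(alpha) = ln(4.9) = 1.589235
N_min = 6.122493 / 1.589235 = 3.85


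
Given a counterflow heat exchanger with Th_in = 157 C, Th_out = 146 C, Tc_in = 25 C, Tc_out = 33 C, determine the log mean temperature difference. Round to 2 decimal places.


dT1 = Th_in - Tc_out = 157 - 33 = 124
dT2 = Th_out - Tc_in = 146 - 25 = 121
LMTD = (dT1 - dT2) / ln(dT1/dT2)
LMTD = (124 - 121) / ln(124/121)
LMTD = 122.49 K


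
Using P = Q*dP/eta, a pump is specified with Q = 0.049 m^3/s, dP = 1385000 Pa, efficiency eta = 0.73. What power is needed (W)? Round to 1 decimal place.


P = Q * dP / eta
P = 0.049 * 1385000 / 0.73
P = 67865.0 / 0.73
P = 92965.8 W


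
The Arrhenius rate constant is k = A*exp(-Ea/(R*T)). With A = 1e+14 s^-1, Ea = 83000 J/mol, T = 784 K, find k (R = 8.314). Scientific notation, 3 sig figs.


k = A * exp(-Ea/(R*T))
k = 1e+14 * exp(-83000 / (8.314 * 784))
k = 1e+14 * exp(-12.733624)
k = 2.95e+08


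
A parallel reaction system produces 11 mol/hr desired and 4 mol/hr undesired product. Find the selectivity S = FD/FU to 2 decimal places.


S = desired product rate / undesired product rate
S = 11 / 4
S = 2.75


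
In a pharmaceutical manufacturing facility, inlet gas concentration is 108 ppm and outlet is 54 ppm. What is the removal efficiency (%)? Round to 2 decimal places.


Efficiency = (G_in - G_out) / G_in * 100%
Efficiency = (108 - 54) / 108 * 100
Efficiency = 54 / 108 * 100
Efficiency = 50.00%


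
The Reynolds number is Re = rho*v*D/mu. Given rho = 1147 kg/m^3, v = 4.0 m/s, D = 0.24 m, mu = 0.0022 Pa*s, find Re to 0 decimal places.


Re = rho * v * D / mu
Re = 1147 * 4.0 * 0.24 / 0.0022
Re = 1101.12 / 0.0022
Re = 500509


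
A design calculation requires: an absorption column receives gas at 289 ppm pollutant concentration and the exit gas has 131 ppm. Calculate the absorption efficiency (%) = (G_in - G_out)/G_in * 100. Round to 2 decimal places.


Efficiency = (G_in - G_out) / G_in * 100%
Efficiency = (289 - 131) / 289 * 100
Efficiency = 158 / 289 * 100
Efficiency = 54.67%


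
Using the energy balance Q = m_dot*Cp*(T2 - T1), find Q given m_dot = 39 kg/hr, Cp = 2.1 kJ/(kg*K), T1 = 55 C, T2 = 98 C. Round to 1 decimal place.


Q = m_dot * Cp * (T2 - T1)
Q = 39 * 2.1 * (98 - 55)
Q = 39 * 2.1 * 43
Q = 3521.7 kJ/hr


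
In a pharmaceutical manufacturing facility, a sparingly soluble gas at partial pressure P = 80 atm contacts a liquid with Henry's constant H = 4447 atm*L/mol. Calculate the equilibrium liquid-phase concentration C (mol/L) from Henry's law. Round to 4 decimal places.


C = P / H
C = 80 / 4447
C = 0.0180 mol/L


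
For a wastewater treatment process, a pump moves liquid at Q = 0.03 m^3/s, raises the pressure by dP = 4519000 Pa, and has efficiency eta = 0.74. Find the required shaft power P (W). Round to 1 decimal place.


P = Q * dP / eta
P = 0.03 * 4519000 / 0.74
P = 135570.0 / 0.74
P = 183202.7 W


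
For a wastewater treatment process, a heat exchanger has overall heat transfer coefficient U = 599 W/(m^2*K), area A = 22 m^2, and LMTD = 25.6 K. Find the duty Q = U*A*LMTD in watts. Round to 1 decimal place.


Q = U * A * LMTD
Q = 599 * 22 * 25.6
Q = 337356.8 W


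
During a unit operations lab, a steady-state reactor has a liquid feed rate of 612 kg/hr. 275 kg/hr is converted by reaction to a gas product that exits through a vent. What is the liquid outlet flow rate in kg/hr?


Steady-state mass balance on the main outlet: F_out = F_in - F_removed
F_out = 612 - 275
F_out = 337 kg/hr


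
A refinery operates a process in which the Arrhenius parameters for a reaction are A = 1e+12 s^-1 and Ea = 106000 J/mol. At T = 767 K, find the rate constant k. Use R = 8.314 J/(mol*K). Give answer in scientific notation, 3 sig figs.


k = A * exp(-Ea/(R*T))
k = 1e+12 * exp(-106000 / (8.314 * 767))
k = 1e+12 * exp(-16.622658)
k = 6.04e+04


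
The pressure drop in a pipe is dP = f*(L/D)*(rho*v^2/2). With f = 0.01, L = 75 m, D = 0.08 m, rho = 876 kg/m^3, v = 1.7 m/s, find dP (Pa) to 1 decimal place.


dP = f * (L/D) * (rho*v^2/2)
dP = 0.01 * (75/0.08) * (876*1.7^2/2)
L/D = 937.5
rho*v^2/2 = 876*2.89/2 = 1265.82
dP = 0.01 * 937.5 * 1265.82
dP = 11867.1 Pa


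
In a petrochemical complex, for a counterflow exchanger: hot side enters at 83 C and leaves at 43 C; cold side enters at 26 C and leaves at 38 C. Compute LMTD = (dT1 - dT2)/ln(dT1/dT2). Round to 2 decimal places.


dT1 = Th_in - Tc_out = 83 - 38 = 45
dT2 = Th_out - Tc_in = 43 - 26 = 17
LMTD = (dT1 - dT2) / ln(dT1/dT2)
LMTD = (45 - 17) / ln(45/17)
LMTD = 28.76 K


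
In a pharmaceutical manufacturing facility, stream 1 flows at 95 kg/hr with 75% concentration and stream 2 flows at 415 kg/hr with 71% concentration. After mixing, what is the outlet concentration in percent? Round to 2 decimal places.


Mass balance on solute: F1*x1 + F2*x2 = F3*x3
F3 = F1 + F2 = 95 + 415 = 510 kg/hr
x3 = (F1*x1 + F2*x2)/F3
x3 = (95*0.75 + 415*0.71) / 510
x3 = 71.75%


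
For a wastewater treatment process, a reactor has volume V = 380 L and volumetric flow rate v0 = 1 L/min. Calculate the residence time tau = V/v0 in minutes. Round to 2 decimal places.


tau = V / v0
tau = 380 / 1
tau = 380.00 min


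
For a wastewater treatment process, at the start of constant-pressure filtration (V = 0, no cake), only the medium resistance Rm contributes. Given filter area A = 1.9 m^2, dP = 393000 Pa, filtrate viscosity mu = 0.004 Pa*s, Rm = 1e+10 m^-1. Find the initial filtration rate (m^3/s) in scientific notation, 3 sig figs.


rate = A * dP / (mu * Rm)
rate = 1.9 * 393000 / (0.004 * 1e+10)
rate = 746700.0 / 4.000e+07
rate = 1.87e-02 m^3/s


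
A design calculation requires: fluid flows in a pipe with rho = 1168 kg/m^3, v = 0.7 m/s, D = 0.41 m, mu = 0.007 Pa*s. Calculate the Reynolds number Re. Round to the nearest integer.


Re = rho * v * D / mu
Re = 1168 * 0.7 * 0.41 / 0.007
Re = 335.216 / 0.007
Re = 47888


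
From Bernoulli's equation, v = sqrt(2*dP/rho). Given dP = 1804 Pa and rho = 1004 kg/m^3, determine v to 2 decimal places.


v = sqrt(2*dP/rho)
v = sqrt(2*1804/1004)
v = sqrt(3.593625)
v = 1.90 m/s


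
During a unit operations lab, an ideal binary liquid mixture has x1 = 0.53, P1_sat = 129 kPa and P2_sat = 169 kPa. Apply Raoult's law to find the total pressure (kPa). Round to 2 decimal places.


P = x1*P1_sat + x2*P2_sat
x2 = 1 - x1 = 1 - 0.53 = 0.47
P = 0.53*129 + 0.47*169
P = 68.37 + 79.43
P = 147.80 kPa


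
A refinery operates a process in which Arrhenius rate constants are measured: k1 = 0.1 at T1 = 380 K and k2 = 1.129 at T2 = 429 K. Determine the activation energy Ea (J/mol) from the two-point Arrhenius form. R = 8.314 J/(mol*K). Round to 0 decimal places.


Ea = R * ln(k2/k1) / (1/T1 - 1/T2)
ln(k2/k1) = ln(1.129/0.1) = 2.4239174
1/T1 - 1/T2 = 1/380 - 1/429 = 0.000300576616
Ea = 8.314 * 2.4239174 / 0.000300576616
Ea = 67046 J/mol


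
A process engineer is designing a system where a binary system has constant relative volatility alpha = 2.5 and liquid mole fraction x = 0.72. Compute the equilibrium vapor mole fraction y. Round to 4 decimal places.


y = alpha*x / (1 + (alpha-1)*x)
y = 2.5*0.72 / (1 + (2.5-1)*0.72)
y = 1.8 / (1 + 1.08)
y = 1.8 / 2.08
y = 0.8654


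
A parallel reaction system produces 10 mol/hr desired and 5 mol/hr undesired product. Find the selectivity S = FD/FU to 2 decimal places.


S = desired product rate / undesired product rate
S = 10 / 5
S = 2.00


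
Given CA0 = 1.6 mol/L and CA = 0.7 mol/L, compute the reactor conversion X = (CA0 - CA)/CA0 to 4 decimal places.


X = (CA0 - CA) / CA0
X = (1.6 - 0.7) / 1.6
X = 0.9 / 1.6
X = 0.5625


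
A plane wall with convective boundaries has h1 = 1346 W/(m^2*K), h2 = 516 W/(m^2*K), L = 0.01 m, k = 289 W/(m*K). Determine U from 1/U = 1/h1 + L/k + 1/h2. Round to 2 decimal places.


1/U = 1/h1 + L/k + 1/h2
1/U = 1/1346 + 0.01/289 + 1/516
1/U = 0.0007429421 + 3.46021e-05 + 0.0019379845
1/U = 0.0027155287
U = 368.25 W/(m^2*K)


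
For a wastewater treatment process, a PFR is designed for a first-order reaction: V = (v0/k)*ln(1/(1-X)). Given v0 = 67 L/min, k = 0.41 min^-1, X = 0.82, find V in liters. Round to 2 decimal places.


V = (v0/k) * ln(1/(1-X))
V = (67/0.41) * ln(1/(1-0.82))
V = 163.414634 * ln(5.555556)
V = 163.414634 * 1.714799
V = 280.22 L


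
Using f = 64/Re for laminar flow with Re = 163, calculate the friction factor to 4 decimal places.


f = 64 / Re
f = 64 / 163
f = 0.3926


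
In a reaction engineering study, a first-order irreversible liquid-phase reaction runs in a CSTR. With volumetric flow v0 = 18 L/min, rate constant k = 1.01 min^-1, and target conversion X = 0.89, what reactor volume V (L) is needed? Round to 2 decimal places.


V = v0 * X / (k * (1 - X))
V = 18 * 0.89 / (1.01 * (1 - 0.89))
V = 16.02 / (1.01 * 0.11)
V = 16.02 / 0.1111
V = 144.19 L


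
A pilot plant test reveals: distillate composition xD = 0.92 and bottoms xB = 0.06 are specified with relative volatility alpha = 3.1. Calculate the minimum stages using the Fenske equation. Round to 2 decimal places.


N_min = ln((xD*(1-xB))/(xB*(1-xD))) / ln(alpha)
Numerator inside ln: 0.8648 / 0.0048 = 180.166667
ln(180.166667) = 5.193882
ln(alpha) = ln(3.1) = 1.131402
N_min = 5.193882 / 1.131402 = 4.59


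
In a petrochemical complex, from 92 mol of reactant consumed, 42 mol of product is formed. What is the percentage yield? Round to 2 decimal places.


Yield = (moles product / moles consumed) * 100%
Yield = (42 / 92) * 100
Yield = 0.4565 * 100
Yield = 45.65%


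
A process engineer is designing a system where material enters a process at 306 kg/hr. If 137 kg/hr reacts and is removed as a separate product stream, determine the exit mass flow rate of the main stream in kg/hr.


Steady-state mass balance on the main outlet: F_out = F_in - F_removed
F_out = 306 - 137
F_out = 169 kg/hr


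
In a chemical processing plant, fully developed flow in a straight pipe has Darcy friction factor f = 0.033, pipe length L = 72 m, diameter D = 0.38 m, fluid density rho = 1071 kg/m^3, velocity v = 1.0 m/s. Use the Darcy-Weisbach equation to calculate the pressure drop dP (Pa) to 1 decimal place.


dP = f * (L/D) * (rho*v^2/2)
dP = 0.033 * (72/0.38) * (1071*1.0^2/2)
L/D = 189.47368421
rho*v^2/2 = 1071*1.0/2 = 535.5
dP = 0.033 * 189.47368421 * 535.5
dP = 3348.3 Pa


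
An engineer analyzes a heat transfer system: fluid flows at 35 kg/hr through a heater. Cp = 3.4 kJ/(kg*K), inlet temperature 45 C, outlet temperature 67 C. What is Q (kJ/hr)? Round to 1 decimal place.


Q = m_dot * Cp * (T2 - T1)
Q = 35 * 3.4 * (67 - 45)
Q = 35 * 3.4 * 22
Q = 2618.0 kJ/hr


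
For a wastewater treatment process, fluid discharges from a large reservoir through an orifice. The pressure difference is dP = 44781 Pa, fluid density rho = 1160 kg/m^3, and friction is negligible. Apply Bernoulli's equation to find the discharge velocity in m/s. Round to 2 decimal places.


v = sqrt(2*dP/rho)
v = sqrt(2*44781/1160)
v = sqrt(77.208621)
v = 8.79 m/s


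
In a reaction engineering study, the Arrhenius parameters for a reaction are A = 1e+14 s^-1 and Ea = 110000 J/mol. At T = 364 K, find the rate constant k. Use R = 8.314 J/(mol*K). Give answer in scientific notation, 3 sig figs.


k = A * exp(-Ea/(R*T))
k = 1e+14 * exp(-110000 / (8.314 * 364))
k = 1e+14 * exp(-36.348064)
k = 1.64e-02


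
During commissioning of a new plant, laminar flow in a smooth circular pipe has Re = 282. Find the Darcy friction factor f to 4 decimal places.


f = 64 / Re
f = 64 / 282
f = 0.2270


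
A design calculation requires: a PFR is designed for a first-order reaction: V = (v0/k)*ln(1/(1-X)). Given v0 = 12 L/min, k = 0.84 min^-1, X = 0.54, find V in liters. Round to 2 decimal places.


V = (v0/k) * ln(1/(1-X))
V = (12/0.84) * ln(1/(1-0.54))
V = 14.285714 * ln(2.173913)
V = 14.285714 * 0.776529
V = 11.09 L


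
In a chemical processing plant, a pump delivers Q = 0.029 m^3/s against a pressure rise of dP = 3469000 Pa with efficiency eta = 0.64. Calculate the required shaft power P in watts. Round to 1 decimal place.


P = Q * dP / eta
P = 0.029 * 3469000 / 0.64
P = 100601.0 / 0.64
P = 157189.1 W


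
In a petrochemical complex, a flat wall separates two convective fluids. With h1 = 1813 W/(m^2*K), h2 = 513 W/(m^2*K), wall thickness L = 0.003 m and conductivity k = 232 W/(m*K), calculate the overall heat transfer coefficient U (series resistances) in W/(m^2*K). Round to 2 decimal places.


1/U = 1/h1 + L/k + 1/h2
1/U = 1/1813 + 0.003/232 + 1/513
1/U = 0.000551572 + 1.2931e-05 + 0.0019493177
1/U = 0.0025138207
U = 397.80 W/(m^2*K)


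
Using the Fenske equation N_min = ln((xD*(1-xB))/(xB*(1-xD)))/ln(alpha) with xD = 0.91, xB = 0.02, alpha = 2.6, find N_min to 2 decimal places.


N_min = ln((xD*(1-xB))/(xB*(1-xD))) / ln(alpha)
Numerator inside ln: 0.8918 / 0.0018 = 495.444444
ln(495.444444) = 6.205455
ln(alpha) = ln(2.6) = 0.955511
N_min = 6.205455 / 0.955511 = 6.49


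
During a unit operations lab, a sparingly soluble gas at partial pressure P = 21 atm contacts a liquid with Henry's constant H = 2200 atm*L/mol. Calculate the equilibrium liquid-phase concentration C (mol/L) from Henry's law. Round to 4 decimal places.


C = P / H
C = 21 / 2200
C = 0.0095 mol/L


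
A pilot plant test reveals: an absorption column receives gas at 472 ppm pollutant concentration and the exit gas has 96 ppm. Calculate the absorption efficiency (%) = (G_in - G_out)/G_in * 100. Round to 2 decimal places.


Efficiency = (G_in - G_out) / G_in * 100%
Efficiency = (472 - 96) / 472 * 100
Efficiency = 376 / 472 * 100
Efficiency = 79.66%


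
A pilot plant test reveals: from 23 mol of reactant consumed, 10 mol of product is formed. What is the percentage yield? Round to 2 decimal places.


Yield = (moles product / moles consumed) * 100%
Yield = (10 / 23) * 100
Yield = 0.4348 * 100
Yield = 43.48%


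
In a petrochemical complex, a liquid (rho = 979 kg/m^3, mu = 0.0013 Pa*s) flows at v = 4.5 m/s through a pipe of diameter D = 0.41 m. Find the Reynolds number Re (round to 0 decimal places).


Re = rho * v * D / mu
Re = 979 * 4.5 * 0.41 / 0.0013
Re = 1806.255 / 0.0013
Re = 1389427


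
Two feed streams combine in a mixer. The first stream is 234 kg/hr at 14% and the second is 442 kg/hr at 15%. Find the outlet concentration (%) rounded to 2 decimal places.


Mass balance on solute: F1*x1 + F2*x2 = F3*x3
F3 = F1 + F2 = 234 + 442 = 676 kg/hr
x3 = (F1*x1 + F2*x2)/F3
x3 = (234*0.14 + 442*0.15) / 676
x3 = 14.65%


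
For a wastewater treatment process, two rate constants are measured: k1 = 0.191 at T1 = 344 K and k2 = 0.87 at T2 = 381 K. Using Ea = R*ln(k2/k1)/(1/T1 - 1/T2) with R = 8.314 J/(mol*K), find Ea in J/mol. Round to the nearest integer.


Ea = R * ln(k2/k1) / (1/T1 - 1/T2)
ln(k2/k1) = ln(0.87/0.191) = 1.5162198
1/T1 - 1/T2 = 1/344 - 1/381 = 0.000282304828
Ea = 8.314 * 1.5162198 / 0.000282304828
Ea = 44653 J/mol


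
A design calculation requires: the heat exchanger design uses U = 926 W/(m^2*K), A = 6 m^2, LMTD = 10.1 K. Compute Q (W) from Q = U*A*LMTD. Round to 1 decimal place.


Q = U * A * LMTD
Q = 926 * 6 * 10.1
Q = 56115.6 W


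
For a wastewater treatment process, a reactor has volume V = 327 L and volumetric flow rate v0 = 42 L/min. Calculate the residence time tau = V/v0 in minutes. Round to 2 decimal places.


tau = V / v0
tau = 327 / 42
tau = 7.79 min


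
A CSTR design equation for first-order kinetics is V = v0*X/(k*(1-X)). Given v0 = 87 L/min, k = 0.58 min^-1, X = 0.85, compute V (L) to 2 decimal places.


V = v0 * X / (k * (1 - X))
V = 87 * 0.85 / (0.58 * (1 - 0.85))
V = 73.95 / (0.58 * 0.15)
V = 73.95 / 0.087
V = 850.00 L


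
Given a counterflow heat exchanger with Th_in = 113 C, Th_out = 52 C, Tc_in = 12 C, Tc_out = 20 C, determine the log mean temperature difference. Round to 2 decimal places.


dT1 = Th_in - Tc_out = 113 - 20 = 93
dT2 = Th_out - Tc_in = 52 - 12 = 40
LMTD = (dT1 - dT2) / ln(dT1/dT2)
LMTD = (93 - 40) / ln(93/40)
LMTD = 62.82 K


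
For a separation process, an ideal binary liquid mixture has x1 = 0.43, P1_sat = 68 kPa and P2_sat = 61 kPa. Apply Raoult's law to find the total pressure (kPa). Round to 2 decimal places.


P = x1*P1_sat + x2*P2_sat
x2 = 1 - x1 = 1 - 0.43 = 0.57
P = 0.43*68 + 0.57*61
P = 29.24 + 34.77
P = 64.01 kPa


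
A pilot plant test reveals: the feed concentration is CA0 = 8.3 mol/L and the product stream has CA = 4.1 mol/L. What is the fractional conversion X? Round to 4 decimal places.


X = (CA0 - CA) / CA0
X = (8.3 - 4.1) / 8.3
X = 4.2 / 8.3
X = 0.5060


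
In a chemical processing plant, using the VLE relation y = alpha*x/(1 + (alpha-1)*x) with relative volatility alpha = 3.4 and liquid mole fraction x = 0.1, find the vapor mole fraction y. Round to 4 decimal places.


y = alpha*x / (1 + (alpha-1)*x)
y = 3.4*0.1 / (1 + (3.4-1)*0.1)
y = 0.34 / (1 + 0.24)
y = 0.34 / 1.24
y = 0.2742


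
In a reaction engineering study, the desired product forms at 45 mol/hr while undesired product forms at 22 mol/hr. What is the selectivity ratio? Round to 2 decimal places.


S = desired product rate / undesired product rate
S = 45 / 22
S = 2.05


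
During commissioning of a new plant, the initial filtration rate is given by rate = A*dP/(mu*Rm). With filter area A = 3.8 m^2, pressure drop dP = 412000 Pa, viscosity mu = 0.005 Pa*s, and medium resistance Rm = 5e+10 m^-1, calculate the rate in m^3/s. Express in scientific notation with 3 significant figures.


rate = A * dP / (mu * Rm)
rate = 3.8 * 412000 / (0.005 * 5e+10)
rate = 1565600.0 / 2.500e+08
rate = 6.26e-03 m^3/s


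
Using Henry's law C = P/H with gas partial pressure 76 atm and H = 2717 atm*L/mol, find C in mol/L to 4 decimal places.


C = P / H
C = 76 / 2717
C = 0.0280 mol/L


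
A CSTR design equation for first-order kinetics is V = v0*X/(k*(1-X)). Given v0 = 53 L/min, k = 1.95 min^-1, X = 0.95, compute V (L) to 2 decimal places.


V = v0 * X / (k * (1 - X))
V = 53 * 0.95 / (1.95 * (1 - 0.95))
V = 50.35 / (1.95 * 0.05)
V = 50.35 / 0.0975
V = 516.41 L


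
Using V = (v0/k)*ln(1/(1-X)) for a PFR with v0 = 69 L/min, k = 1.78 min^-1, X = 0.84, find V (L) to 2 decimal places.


V = (v0/k) * ln(1/(1-X))
V = (69/1.78) * ln(1/(1-0.84))
V = 38.764045 * ln(6.25)
V = 38.764045 * 1.832581
V = 71.04 L


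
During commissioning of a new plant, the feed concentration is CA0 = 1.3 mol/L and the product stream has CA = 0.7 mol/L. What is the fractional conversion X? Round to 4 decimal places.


X = (CA0 - CA) / CA0
X = (1.3 - 0.7) / 1.3
X = 0.6 / 1.3
X = 0.4615


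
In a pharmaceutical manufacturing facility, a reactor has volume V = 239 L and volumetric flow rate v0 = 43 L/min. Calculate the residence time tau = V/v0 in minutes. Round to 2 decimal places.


tau = V / v0
tau = 239 / 43
tau = 5.56 min


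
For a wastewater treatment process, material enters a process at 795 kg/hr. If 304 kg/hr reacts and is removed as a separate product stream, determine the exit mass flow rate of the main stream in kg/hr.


Steady-state mass balance on the main outlet: F_out = F_in - F_removed
F_out = 795 - 304
F_out = 491 kg/hr


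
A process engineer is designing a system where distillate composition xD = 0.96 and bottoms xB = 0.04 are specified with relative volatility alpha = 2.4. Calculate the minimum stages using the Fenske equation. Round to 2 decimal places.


N_min = ln((xD*(1-xB))/(xB*(1-xD))) / ln(alpha)
Numerator inside ln: 0.9216 / 0.0016 = 576.0
ln(576.0) = 6.356108
ln(alpha) = ln(2.4) = 0.875469
N_min = 6.356108 / 0.875469 = 7.26


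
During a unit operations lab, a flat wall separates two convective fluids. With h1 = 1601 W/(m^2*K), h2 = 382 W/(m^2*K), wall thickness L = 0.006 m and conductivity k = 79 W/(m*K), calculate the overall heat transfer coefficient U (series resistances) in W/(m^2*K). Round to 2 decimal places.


1/U = 1/h1 + L/k + 1/h2
1/U = 1/1601 + 0.006/79 + 1/382
1/U = 0.0006246096 + 7.59494e-05 + 0.002617801
1/U = 0.00331836
U = 301.35 W/(m^2*K)


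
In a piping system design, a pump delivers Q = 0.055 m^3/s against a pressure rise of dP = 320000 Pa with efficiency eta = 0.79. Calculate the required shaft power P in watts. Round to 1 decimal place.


P = Q * dP / eta
P = 0.055 * 320000 / 0.79
P = 17600.0 / 0.79
P = 22278.5 W


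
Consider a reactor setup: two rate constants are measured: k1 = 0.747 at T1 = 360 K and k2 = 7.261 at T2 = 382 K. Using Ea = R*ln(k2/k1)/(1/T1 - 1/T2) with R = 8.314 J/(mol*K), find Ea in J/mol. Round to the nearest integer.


Ea = R * ln(k2/k1) / (1/T1 - 1/T2)
ln(k2/k1) = ln(7.261/0.747) = 2.2742077
1/T1 - 1/T2 = 1/360 - 1/382 = 0.000159976731
Ea = 8.314 * 2.2742077 / 0.000159976731
Ea = 118191 J/mol


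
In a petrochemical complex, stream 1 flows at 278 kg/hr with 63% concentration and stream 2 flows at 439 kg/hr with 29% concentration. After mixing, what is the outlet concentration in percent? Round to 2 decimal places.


Mass balance on solute: F1*x1 + F2*x2 = F3*x3
F3 = F1 + F2 = 278 + 439 = 717 kg/hr
x3 = (F1*x1 + F2*x2)/F3
x3 = (278*0.63 + 439*0.29) / 717
x3 = 42.18%


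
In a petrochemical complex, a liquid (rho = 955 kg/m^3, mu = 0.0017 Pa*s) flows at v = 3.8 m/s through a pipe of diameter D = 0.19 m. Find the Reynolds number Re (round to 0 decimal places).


Re = rho * v * D / mu
Re = 955 * 3.8 * 0.19 / 0.0017
Re = 689.51 / 0.0017
Re = 405594


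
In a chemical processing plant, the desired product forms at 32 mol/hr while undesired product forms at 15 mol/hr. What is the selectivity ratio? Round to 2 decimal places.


S = desired product rate / undesired product rate
S = 32 / 15
S = 2.13


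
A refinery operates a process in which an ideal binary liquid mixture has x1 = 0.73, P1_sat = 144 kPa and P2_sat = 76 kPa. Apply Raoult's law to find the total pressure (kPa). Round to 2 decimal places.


P = x1*P1_sat + x2*P2_sat
x2 = 1 - x1 = 1 - 0.73 = 0.27
P = 0.73*144 + 0.27*76
P = 105.12 + 20.52
P = 125.64 kPa


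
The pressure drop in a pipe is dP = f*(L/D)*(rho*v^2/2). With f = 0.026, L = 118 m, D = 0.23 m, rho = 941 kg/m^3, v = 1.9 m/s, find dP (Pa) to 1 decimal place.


dP = f * (L/D) * (rho*v^2/2)
dP = 0.026 * (118/0.23) * (941*1.9^2/2)
L/D = 513.04347826
rho*v^2/2 = 941*3.61/2 = 1698.505
dP = 0.026 * 513.04347826 * 1698.505
dP = 22656.6 Pa


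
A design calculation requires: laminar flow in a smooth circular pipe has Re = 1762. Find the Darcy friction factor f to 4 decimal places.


f = 64 / Re
f = 64 / 1762
f = 0.0363


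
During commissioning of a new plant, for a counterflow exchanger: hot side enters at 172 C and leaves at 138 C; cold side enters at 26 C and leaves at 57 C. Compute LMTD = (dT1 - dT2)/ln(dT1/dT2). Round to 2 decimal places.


dT1 = Th_in - Tc_out = 172 - 57 = 115
dT2 = Th_out - Tc_in = 138 - 26 = 112
LMTD = (dT1 - dT2) / ln(dT1/dT2)
LMTD = (115 - 112) / ln(115/112)
LMTD = 113.49 K


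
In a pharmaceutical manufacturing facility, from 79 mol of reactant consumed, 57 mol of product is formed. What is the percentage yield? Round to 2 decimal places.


Yield = (moles product / moles consumed) * 100%
Yield = (57 / 79) * 100
Yield = 0.7215 * 100
Yield = 72.15%
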